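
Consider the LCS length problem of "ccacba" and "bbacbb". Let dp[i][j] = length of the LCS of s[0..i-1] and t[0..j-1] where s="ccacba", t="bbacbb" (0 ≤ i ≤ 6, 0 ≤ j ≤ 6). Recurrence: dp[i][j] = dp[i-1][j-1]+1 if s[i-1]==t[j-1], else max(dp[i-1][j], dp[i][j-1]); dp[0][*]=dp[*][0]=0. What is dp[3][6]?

   ''  b  b  a  c  b  b
''  0  0  0  0  0  0  0
 c  0  0  0  0  1  1  1
 c  0  0  0  0  1  1  1
 a  0  0  0  1  1  1  1
 c  0  0  0  1  2  2  2
 b  0  1  1  1  2  3  3
 a  0  1  1  2  2  3  3

1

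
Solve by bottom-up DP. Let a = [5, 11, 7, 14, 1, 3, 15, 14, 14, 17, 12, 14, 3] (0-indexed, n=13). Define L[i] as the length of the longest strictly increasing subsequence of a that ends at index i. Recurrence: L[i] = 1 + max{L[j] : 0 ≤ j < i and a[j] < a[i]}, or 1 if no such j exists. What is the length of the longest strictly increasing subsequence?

5

   i    0    1    2    3    4    5    6    7    8    9   10   11   12
a[i]    5   11    7   14    1    3   15   14   14   17   12   14    3
L[i]    1    2    2    3    1    2    4    3    3    5    3    4    2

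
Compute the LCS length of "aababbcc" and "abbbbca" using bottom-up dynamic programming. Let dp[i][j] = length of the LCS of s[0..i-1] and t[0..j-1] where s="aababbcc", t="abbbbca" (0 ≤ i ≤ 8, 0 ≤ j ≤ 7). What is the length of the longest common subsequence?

5

   ''  a  b  b  b  b  c  a
''  0  0  0  0  0  0  0  0
 a  0  1  1  1  1  1  1  1
 a  0  1  1  1  1  1  1  2
 b  0  1  2  2  2  2  2  2
 a  0  1  2  2  2  2  2  3
 b  0  1  2  3  3  3  3  3
 b  0  1  2  3  4  4  4  4
 c  0  1  2  3  4  4  5  5
 c  0  1  2  3  4  4  5  5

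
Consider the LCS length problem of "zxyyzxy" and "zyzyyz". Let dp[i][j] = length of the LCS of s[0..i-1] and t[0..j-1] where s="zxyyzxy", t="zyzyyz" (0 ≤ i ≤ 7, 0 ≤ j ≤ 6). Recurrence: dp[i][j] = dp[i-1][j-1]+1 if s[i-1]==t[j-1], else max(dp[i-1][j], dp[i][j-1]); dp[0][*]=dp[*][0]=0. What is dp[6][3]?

3

   ''  z  y  z  y  y  z
''  0  0  0  0  0  0  0
 z  0  1  1  1  1  1  1
 x  0  1  1  1  1  1  1
 y  0  1  2  2  2  2  2
 y  0  1  2  2  3  3  3
 z  0  1  2  3  3  3  4
 x  0  1  2  3  3  3  4
 y  0  1  2  3  4  4  4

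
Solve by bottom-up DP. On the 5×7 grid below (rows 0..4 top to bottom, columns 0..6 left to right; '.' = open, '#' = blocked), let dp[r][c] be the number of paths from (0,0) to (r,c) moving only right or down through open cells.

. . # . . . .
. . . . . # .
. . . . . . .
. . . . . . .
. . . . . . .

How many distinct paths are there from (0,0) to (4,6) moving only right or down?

132

r\c   0   1   2   3   4   5   6
  0   1   1   0   0   0   0   0
  1   1   2   2   2   2   0   0
  2   1   3   5   7   9   9   9
  3   1   4   9  16  25  34  43
  4   1   5  14  30  55  89 132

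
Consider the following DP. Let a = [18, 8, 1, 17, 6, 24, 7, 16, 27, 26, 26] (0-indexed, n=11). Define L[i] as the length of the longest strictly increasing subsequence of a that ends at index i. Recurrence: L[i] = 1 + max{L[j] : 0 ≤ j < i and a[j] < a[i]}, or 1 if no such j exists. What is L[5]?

   i    0    1    2    3    4    5    6    7    8    9   10
a[i]   18    8    1   17    6   24    7   16   27   26   26
L[i]    1    1    1    2    2    3    3    4    5    5    5

3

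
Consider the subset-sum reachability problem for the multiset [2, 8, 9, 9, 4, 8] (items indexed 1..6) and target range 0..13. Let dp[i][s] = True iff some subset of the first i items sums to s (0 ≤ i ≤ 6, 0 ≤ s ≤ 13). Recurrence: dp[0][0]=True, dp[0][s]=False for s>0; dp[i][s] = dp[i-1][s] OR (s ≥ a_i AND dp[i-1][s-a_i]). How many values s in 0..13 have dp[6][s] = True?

i\s   0   1   2   3   4   5   6   7   8   9  10  11  12  13
  0   T   F   F   F   F   F   F   F   F   F   F   F   F   F
  1   T   F   T   F   F   F   F   F   F   F   F   F   F   F
  2   T   F   T   F   F   F   F   F   T   F   T   F   F   F
  3   T   F   T   F   F   F   F   F   T   T   T   T   F   F
  4   T   F   T   F   F   F   F   F   T   T   T   T   F   F
  5   T   F   T   F   T   F   T   F   T   T   T   T   T   T
  6   T   F   T   F   T   F   T   F   T   T   T   T   T   T

10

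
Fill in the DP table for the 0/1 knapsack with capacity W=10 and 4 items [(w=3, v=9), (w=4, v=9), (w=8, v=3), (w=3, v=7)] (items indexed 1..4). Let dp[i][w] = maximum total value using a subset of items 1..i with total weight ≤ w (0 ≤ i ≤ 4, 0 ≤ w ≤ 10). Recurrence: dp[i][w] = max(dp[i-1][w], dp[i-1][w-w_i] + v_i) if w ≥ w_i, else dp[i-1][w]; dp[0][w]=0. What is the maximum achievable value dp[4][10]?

i\w   0   1   2   3   4   5   6   7   8   9  10
  0   0   0   0   0   0   0   0   0   0   0   0
  1   0   0   0   9   9   9   9   9   9   9   9
  2   0   0   0   9   9   9   9  18  18  18  18
  3   0   0   0   9   9   9   9  18  18  18  18
  4   0   0   0   9   9   9  16  18  18  18  25

25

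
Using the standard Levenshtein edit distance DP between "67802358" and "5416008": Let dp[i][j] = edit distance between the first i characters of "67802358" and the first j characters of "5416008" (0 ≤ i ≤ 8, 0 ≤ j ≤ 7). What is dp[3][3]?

3

   ''  5  4  1  6  0  0  8
''  0  1  2  3  4  5  6  7
 6  1  1  2  3  3  4  5  6
 7  2  2  2  3  4  4  5  6
 8  3  3  3  3  4  5  5  5
 0  4  4  4  4  4  4  5  6
 2  5  5  5  5  5  5  5  6
 3  6  6  6  6  6  6  6  6
 5  7  6  7  7  7  7  7  7
 8  8  7  7  8  8  8  8  7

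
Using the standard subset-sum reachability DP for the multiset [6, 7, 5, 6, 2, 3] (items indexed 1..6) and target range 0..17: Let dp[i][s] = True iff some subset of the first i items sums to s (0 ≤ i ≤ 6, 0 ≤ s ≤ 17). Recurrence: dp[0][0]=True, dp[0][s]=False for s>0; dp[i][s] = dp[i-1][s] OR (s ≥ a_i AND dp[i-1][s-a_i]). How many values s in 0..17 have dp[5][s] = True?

13

i\s   0   1   2   3   4   5   6   7   8   9  10  11  12  13  14  15  16  17
  0   T   F   F   F   F   F   F   F   F   F   F   F   F   F   F   F   F   F
  1   T   F   F   F   F   F   T   F   F   F   F   F   F   F   F   F   F   F
  2   T   F   F   F   F   F   T   T   F   F   F   F   F   T   F   F   F   F
  3   T   F   F   F   F   T   T   T   F   F   F   T   T   T   F   F   F   F
  4   T   F   F   F   F   T   T   T   F   F   F   T   T   T   F   F   F   T
  5   T   F   T   F   F   T   T   T   T   T   F   T   T   T   T   T   F   T
  6   T   F   T   T   F   T   T   T   T   T   T   T   T   T   T   T   T   T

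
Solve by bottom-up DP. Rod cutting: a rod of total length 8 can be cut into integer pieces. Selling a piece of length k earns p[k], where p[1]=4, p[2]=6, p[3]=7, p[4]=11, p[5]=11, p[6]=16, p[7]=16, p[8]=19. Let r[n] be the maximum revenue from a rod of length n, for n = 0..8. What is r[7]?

28

   n    0    1    2    3    4    5    6    7    8
r[n]    0    4    8   12   16   20   24   28   32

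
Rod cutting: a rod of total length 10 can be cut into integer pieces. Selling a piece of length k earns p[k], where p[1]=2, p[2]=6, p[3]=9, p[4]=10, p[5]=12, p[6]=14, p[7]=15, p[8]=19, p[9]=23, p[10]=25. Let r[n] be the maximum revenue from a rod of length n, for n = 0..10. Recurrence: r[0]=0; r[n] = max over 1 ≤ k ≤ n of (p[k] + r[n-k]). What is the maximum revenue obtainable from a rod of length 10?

   n    0    1    2    3    4    5    6    7    8    9   10
r[n]    0    2    6    9   12   15   18   21   24   27   30

30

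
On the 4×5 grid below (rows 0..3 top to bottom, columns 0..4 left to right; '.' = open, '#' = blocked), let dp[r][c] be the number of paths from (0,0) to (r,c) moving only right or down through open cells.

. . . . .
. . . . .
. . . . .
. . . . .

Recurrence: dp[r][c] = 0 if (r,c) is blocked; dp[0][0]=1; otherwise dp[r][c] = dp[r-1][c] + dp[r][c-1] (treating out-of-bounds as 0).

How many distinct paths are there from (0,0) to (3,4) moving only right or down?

r\c   0   1   2   3   4
  0   1   1   1   1   1
  1   1   2   3   4   5
  2   1   3   6  10  15
  3   1   4  10  20  35

35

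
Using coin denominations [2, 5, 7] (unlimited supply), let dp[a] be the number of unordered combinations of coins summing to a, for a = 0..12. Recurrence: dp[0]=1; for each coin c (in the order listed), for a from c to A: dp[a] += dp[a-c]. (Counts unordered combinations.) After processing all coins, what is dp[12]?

3

after  coin     0     1     2     3     4     5     6     7     8     9    10    11    12
          2     1     0     1     0     1     0     1     0     1     0     1     0     1
          5     1     0     1     0     1     1     1     1     1     1     2     1     2
          7     1     0     1     0     1     1     1     2     1     2     2     2     3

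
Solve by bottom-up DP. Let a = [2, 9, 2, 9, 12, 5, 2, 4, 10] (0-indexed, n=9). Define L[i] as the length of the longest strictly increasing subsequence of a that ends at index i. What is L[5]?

2

   i    0    1    2    3    4    5    6    7    8
a[i]    2    9    2    9   12    5    2    4   10
L[i]    1    2    1    2    3    2    1    2    3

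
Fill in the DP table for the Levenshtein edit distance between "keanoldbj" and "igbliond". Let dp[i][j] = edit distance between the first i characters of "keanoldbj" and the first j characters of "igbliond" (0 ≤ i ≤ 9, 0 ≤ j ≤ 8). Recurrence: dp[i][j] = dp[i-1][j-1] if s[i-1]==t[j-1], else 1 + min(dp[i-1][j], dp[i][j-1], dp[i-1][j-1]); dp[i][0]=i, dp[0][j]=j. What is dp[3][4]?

   ''  i  g  b  l  i  o  n  d
''  0  1  2  3  4  5  6  7  8
 k  1  1  2  3  4  5  6  7  8
 e  2  2  2  3  4  5  6  7  8
 a  3  3  3  3  4  5  6  7  8
 n  4  4  4  4  4  5  6  6  7
 o  5  5  5  5  5  5  5  6  7
 l  6  6  6  6  5  6  6  6  7
 d  7  7  7  7  6  6  7  7  6
 b  8  8  8  7  7  7  7  8  7
 j  9  9  9  8  8  8  8  8  8

4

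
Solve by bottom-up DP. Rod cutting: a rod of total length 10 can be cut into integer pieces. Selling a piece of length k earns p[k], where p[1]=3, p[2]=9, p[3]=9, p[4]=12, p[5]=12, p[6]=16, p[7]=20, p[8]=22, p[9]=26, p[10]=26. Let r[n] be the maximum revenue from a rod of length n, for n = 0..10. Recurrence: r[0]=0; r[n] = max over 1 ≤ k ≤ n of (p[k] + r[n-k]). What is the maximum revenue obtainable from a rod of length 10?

45

   n    0    1    2    3    4    5    6    7    8    9   10
r[n]    0    3    9   12   18   21   27   30   36   39   45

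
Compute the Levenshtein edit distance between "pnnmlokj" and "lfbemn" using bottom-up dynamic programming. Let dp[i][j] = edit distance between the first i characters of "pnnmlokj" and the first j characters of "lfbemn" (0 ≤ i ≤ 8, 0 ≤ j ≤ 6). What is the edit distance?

8

   ''  l  f  b  e  m  n
''  0  1  2  3  4  5  6
 p  1  1  2  3  4  5  6
 n  2  2  2  3  4  5  5
 n  3  3  3  3  4  5  5
 m  4  4  4  4  4  4  5
 l  5  4  5  5  5  5  5
 o  6  5  5  6  6  6  6
 k  7  6  6  6  7  7  7
 j  8  7  7  7  7  8  8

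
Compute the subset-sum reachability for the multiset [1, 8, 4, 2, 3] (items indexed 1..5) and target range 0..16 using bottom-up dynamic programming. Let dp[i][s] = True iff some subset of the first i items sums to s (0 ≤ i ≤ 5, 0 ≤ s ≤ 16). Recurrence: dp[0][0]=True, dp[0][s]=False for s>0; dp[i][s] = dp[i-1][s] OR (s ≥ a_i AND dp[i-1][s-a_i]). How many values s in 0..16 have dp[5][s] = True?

17

i\s   0   1   2   3   4   5   6   7   8   9  10  11  12  13  14  15  16
  0   T   F   F   F   F   F   F   F   F   F   F   F   F   F   F   F   F
  1   T   T   F   F   F   F   F   F   F   F   F   F   F   F   F   F   F
  2   T   T   F   F   F   F   F   F   T   T   F   F   F   F   F   F   F
  3   T   T   F   F   T   T   F   F   T   T   F   F   T   T   F   F   F
  4   T   T   T   T   T   T   T   T   T   T   T   T   T   T   T   T   F
  5   T   T   T   T   T   T   T   T   T   T   T   T   T   T   T   T   T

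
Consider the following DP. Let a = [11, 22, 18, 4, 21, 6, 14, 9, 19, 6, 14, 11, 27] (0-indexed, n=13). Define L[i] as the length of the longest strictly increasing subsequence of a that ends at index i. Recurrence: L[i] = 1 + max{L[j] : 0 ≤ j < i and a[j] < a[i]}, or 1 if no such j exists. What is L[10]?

   i    0    1    2    3    4    5    6    7    8    9   10   11   12
a[i]   11   22   18    4   21    6   14    9   19    6   14   11   27
L[i]    1    2    2    1    3    2    3    3    4    2    4    4    5

4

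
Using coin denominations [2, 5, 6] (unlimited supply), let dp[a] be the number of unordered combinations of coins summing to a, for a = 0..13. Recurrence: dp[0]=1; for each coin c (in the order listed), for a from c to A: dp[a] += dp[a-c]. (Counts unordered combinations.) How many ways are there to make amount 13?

2

after  coin     0     1     2     3     4     5     6     7     8     9    10    11    12    13
          2     1     0     1     0     1     0     1     0     1     0     1     0     1     0
          5     1     0     1     0     1     1     1     1     1     1     2     1     2     1
          6     1     0     1     0     1     1     2     1     2     1     3     2     4     2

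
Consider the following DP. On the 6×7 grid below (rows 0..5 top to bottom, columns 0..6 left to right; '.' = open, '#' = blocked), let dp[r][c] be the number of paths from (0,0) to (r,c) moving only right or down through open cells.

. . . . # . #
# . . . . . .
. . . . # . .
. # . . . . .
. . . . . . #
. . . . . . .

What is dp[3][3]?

9

r\c   0   1   2   3   4   5   6
  0   1   1   1   1   0   0   0
  1   0   1   2   3   3   3   3
  2   0   1   3   6   0   3   6
  3   0   0   3   9   9  12  18
  4   0   0   3  12  21  33   0
  5   0   0   3  15  36  69  69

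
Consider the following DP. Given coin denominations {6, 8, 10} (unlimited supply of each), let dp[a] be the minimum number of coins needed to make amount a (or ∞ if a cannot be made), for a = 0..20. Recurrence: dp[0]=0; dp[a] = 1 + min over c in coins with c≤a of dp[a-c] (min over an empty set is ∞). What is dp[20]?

 a  0  1  2  3  4  5  6  7  8  9 10 11 12 13 14 15 16 17 18 19 20
dp  0  -  -  -  -  -  1  -  1  -  1  -  2  -  2  -  2  -  2  -  2
(- denotes ∞ / unreachable)

2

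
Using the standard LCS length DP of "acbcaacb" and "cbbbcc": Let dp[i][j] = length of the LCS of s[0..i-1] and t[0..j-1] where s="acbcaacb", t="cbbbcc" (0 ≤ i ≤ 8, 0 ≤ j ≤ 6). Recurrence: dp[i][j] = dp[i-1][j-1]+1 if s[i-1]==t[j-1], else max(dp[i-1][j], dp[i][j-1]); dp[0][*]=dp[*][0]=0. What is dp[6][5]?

   ''  c  b  b  b  c  c
''  0  0  0  0  0  0  0
 a  0  0  0  0  0  0  0
 c  0  1  1  1  1  1  1
 b  0  1  2  2  2  2  2
 c  0  1  2  2  2  3  3
 a  0  1  2  2  2  3  3
 a  0  1  2  2  2  3  3
 c  0  1  2  2  2  3  4
 b  0  1  2  3  3  3  4

3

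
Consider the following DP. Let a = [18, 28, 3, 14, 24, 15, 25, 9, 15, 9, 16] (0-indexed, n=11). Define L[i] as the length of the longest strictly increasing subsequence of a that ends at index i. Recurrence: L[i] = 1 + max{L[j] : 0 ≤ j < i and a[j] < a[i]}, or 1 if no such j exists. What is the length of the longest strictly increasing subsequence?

4

   i    0    1    2    3    4    5    6    7    8    9   10
a[i]   18   28    3   14   24   15   25    9   15    9   16
L[i]    1    2    1    2    3    3    4    2    3    2    4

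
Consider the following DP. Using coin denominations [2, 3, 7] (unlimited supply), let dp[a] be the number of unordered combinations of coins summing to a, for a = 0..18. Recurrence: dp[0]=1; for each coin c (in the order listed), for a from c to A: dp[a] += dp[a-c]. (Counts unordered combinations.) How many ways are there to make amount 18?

7

after  coin     0     1     2     3     4     5     6     7     8     9    10    11    12    13    14    15    16    17    18
          2     1     0     1     0     1     0     1     0     1     0     1     0     1     0     1     0     1     0     1
          3     1     0     1     1     1     1     2     1     2     2     2     2     3     2     3     3     3     3     4
          7     1     0     1     1     1     1     2     2     2     3     3     3     4     4     5     5     6     6     7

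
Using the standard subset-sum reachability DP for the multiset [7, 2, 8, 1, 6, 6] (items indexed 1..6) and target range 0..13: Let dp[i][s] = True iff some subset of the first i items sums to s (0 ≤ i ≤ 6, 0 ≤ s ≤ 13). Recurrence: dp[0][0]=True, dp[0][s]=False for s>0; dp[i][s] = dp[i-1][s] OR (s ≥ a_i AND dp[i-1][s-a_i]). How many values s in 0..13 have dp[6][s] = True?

12

i\s   0   1   2   3   4   5   6   7   8   9  10  11  12  13
  0   T   F   F   F   F   F   F   F   F   F   F   F   F   F
  1   T   F   F   F   F   F   F   T   F   F   F   F   F   F
  2   T   F   T   F   F   F   F   T   F   T   F   F   F   F
  3   T   F   T   F   F   F   F   T   T   T   T   F   F   F
  4   T   T   T   T   F   F   F   T   T   T   T   T   F   F
  5   T   T   T   T   F   F   T   T   T   T   T   T   F   T
  6   T   T   T   T   F   F   T   T   T   T   T   T   T   T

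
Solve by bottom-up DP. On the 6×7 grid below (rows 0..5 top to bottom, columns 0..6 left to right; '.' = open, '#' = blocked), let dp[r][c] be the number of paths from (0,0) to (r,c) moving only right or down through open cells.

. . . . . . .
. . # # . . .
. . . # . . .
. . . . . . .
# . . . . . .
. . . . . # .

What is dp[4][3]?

r\c   0   1   2   3   4   5   6
  0   1   1   1   1   1   1   1
  1   1   2   0   0   1   2   3
  2   1   3   3   0   1   3   6
  3   1   4   7   7   8  11  17
  4   0   4  11  18  26  37  54
  5   0   4  15  33  59   0  54

18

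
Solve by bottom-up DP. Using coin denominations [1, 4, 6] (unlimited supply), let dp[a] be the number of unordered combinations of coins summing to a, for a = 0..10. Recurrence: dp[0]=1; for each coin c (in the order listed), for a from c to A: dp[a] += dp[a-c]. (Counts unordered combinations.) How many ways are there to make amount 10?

5

after  coin     0     1     2     3     4     5     6     7     8     9    10
          1     1     1     1     1     1     1     1     1     1     1     1
          4     1     1     1     1     2     2     2     2     3     3     3
          6     1     1     1     1     2     2     3     3     4     4     5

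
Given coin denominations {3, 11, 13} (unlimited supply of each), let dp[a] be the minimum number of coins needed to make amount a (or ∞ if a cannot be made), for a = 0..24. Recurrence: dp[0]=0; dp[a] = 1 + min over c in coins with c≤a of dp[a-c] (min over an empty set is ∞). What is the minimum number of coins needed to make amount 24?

2

 a  0  1  2  3  4  5  6  7  8  9 10 11 12 13 14 15 16 17 18 19 20 21 22 23 24
dp  0  -  -  1  -  -  2  -  -  3  -  1  4  1  2  5  2  3  6  3  4  7  2  5  2
(- denotes ∞ / unreachable)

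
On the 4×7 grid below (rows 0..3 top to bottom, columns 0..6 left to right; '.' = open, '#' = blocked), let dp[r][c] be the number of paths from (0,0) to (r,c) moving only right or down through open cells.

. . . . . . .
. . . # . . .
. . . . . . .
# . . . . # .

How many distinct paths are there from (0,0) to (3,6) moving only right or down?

r\c   0   1   2   3   4   5   6
  0   1   1   1   1   1   1   1
  1   1   2   3   0   1   2   3
  2   1   3   6   6   7   9  12
  3   0   3   9  15  22   0  12

12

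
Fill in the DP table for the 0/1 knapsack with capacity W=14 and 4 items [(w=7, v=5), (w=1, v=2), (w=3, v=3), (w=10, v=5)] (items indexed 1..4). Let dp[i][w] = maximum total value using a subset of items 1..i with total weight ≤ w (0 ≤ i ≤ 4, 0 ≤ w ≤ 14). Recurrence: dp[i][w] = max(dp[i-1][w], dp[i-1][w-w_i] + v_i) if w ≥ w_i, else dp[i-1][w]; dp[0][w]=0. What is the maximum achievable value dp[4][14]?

10

i\w   0   1   2   3   4   5   6   7   8   9  10  11  12  13  14
  0   0   0   0   0   0   0   0   0   0   0   0   0   0   0   0
  1   0   0   0   0   0   0   0   5   5   5   5   5   5   5   5
  2   0   2   2   2   2   2   2   5   7   7   7   7   7   7   7
  3   0   2   2   3   5   5   5   5   7   7   8  10  10  10  10
  4   0   2   2   3   5   5   5   5   7   7   8  10  10  10  10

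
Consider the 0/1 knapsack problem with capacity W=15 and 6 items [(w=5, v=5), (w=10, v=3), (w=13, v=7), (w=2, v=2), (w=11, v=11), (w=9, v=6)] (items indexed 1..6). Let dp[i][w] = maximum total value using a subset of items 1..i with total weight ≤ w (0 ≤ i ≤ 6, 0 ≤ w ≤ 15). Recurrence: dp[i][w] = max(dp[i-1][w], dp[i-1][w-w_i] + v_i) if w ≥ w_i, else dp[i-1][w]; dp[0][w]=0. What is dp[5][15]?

13

i\w   0   1   2   3   4   5   6   7   8   9  10  11  12  13  14  15
  0   0   0   0   0   0   0   0   0   0   0   0   0   0   0   0   0
  1   0   0   0   0   0   5   5   5   5   5   5   5   5   5   5   5
  2   0   0   0   0   0   5   5   5   5   5   5   5   5   5   5   8
  3   0   0   0   0   0   5   5   5   5   5   5   5   5   7   7   8
  4   0   0   2   2   2   5   5   7   7   7   7   7   7   7   7   9
  5   0   0   2   2   2   5   5   7   7   7   7  11  11  13  13  13
  6   0   0   2   2   2   5   5   7   7   7   7  11  11  13  13  13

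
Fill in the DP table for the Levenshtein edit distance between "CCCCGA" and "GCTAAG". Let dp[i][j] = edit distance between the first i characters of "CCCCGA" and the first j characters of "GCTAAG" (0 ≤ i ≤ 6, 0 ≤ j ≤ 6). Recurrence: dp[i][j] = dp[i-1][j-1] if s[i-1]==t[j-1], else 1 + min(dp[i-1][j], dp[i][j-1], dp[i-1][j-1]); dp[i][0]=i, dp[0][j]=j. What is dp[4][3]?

   ''  G  C  T  A  A  G
''  0  1  2  3  4  5  6
 C  1  1  1  2  3  4  5
 C  2  2  1  2  3  4  5
 C  3  3  2  2  3  4  5
 C  4  4  3  3  3  4  5
 G  5  4  4  4  4  4  4
 A  6  5  5  5  4  4  5

3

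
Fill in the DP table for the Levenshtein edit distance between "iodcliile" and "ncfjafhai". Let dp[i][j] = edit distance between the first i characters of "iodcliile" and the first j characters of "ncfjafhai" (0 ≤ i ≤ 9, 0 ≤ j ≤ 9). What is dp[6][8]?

8

   ''  n  c  f  j  a  f  h  a  i
''  0  1  2  3  4  5  6  7  8  9
 i  1  1  2  3  4  5  6  7  8  8
 o  2  2  2  3  4  5  6  7  8  9
 d  3  3  3  3  4  5  6  7  8  9
 c  4  4  3  4  4  5  6  7  8  9
 l  5  5  4  4  5  5  6  7  8  9
 i  6  6  5  5  5  6  6  7  8  8
 i  7  7  6  6  6  6  7  7  8  8
 l  8  8  7  7  7  7  7  8  8  9
 e  9  9  8  8  8  8  8  8  9  9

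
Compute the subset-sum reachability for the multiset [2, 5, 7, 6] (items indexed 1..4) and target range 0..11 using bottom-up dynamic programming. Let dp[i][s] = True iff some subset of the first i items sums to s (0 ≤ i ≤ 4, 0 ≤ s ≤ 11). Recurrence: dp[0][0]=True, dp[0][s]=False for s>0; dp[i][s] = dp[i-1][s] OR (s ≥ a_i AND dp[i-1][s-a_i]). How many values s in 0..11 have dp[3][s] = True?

i\s   0   1   2   3   4   5   6   7   8   9  10  11
  0   T   F   F   F   F   F   F   F   F   F   F   F
  1   T   F   T   F   F   F   F   F   F   F   F   F
  2   T   F   T   F   F   T   F   T   F   F   F   F
  3   T   F   T   F   F   T   F   T   F   T   F   F
  4   T   F   T   F   F   T   T   T   T   T   F   T

5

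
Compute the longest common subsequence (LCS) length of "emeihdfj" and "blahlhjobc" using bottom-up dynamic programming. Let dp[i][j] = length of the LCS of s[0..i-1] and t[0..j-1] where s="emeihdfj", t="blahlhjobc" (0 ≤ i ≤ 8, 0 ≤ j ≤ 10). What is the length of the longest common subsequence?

2

   ''  b  l  a  h  l  h  j  o  b  c
''  0  0  0  0  0  0  0  0  0  0  0
 e  0  0  0  0  0  0  0  0  0  0  0
 m  0  0  0  0  0  0  0  0  0  0  0
 e  0  0  0  0  0  0  0  0  0  0  0
 i  0  0  0  0  0  0  0  0  0  0  0
 h  0  0  0  0  1  1  1  1  1  1  1
 d  0  0  0  0  1  1  1  1  1  1  1
 f  0  0  0  0  1  1  1  1  1  1  1
 j  0  0  0  0  1  1  1  2  2  2  2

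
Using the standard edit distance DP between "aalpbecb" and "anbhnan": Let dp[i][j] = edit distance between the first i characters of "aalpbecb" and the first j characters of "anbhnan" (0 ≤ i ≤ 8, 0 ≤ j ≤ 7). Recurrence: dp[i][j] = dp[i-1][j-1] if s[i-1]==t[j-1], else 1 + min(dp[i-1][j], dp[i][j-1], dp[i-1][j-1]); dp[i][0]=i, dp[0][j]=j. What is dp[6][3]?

   ''  a  n  b  h  n  a  n
''  0  1  2  3  4  5  6  7
 a  1  0  1  2  3  4  5  6
 a  2  1  1  2  3  4  4  5
 l  3  2  2  2  3  4  5  5
 p  4  3  3  3  3  4  5  6
 b  5  4  4  3  4  4  5  6
 e  6  5  5  4  4  5  5  6
 c  7  6  6  5  5  5  6  6
 b  8  7  7  6  6  6  6  7

4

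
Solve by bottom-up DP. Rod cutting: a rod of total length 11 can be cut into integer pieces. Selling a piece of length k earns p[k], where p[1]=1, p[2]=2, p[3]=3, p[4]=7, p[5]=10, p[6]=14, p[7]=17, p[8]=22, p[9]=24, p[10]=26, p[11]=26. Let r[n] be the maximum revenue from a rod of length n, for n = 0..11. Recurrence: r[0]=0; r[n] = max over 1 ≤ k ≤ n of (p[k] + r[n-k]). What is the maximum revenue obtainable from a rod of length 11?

27

   n    0    1    2    3    4    5    6    7    8    9   10   11
r[n]    0    1    2    3    7   10   14   17   22   24   26   27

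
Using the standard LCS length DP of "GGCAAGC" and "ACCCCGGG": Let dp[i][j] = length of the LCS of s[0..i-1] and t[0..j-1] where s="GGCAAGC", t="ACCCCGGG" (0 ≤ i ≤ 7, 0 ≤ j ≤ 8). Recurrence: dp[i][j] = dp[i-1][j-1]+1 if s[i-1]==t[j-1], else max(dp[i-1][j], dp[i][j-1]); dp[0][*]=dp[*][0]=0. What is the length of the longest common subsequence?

3

   ''  A  C  C  C  C  G  G  G
''  0  0  0  0  0  0  0  0  0
 G  0  0  0  0  0  0  1  1  1
 G  0  0  0  0  0  0  1  2  2
 C  0  0  1  1  1  1  1  2  2
 A  0  1  1  1  1  1  1  2  2
 A  0  1  1  1  1  1  1  2  2
 G  0  1  1  1  1  1  2  2  3
 C  0  1  2  2  2  2  2  2  3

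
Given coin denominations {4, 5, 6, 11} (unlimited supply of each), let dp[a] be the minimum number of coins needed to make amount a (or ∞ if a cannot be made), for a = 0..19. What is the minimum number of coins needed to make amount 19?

3

 a  0  1  2  3  4  5  6  7  8  9 10 11 12 13 14 15 16 17 18 19
dp  0  -  -  -  1  1  1  -  2  2  2  1  2  3  3  2  2  2  3  3
(- denotes ∞ / unreachable)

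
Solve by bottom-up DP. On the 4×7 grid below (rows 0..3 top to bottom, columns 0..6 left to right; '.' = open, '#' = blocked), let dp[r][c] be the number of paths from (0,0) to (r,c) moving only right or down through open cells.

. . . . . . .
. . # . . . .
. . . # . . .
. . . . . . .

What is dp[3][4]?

r\c   0   1   2   3   4   5   6
  0   1   1   1   1   1   1   1
  1   1   2   0   1   2   3   4
  2   1   3   3   0   2   5   9
  3   1   4   7   7   9  14  23

9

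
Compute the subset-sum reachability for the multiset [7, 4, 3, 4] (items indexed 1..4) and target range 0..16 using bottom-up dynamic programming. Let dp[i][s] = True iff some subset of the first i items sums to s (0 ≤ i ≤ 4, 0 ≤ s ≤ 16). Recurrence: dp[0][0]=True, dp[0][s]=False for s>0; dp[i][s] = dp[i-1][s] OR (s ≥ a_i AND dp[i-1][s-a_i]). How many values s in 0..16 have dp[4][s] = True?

9

i\s   0   1   2   3   4   5   6   7   8   9  10  11  12  13  14  15  16
  0   T   F   F   F   F   F   F   F   F   F   F   F   F   F   F   F   F
  1   T   F   F   F   F   F   F   T   F   F   F   F   F   F   F   F   F
  2   T   F   F   F   T   F   F   T   F   F   F   T   F   F   F   F   F
  3   T   F   F   T   T   F   F   T   F   F   T   T   F   F   T   F   F
  4   T   F   F   T   T   F   F   T   T   F   T   T   F   F   T   T   F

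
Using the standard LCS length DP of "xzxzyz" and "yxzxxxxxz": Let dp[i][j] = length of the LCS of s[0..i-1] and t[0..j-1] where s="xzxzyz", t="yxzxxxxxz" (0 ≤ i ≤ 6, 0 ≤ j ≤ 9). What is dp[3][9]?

3

   ''  y  x  z  x  x  x  x  x  z
''  0  0  0  0  0  0  0  0  0  0
 x  0  0  1  1  1  1  1  1  1  1
 z  0  0  1  2  2  2  2  2  2  2
 x  0  0  1  2  3  3  3  3  3  3
 z  0  0  1  2  3  3  3  3  3  4
 y  0  1  1  2  3  3  3  3  3  4
 z  0  1  1  2  3  3  3  3  3  4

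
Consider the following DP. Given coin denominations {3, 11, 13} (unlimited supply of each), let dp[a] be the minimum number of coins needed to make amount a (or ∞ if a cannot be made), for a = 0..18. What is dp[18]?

6

 a  0  1  2  3  4  5  6  7  8  9 10 11 12 13 14 15 16 17 18
dp  0  -  -  1  -  -  2  -  -  3  -  1  4  1  2  5  2  3  6
(- denotes ∞ / unreachable)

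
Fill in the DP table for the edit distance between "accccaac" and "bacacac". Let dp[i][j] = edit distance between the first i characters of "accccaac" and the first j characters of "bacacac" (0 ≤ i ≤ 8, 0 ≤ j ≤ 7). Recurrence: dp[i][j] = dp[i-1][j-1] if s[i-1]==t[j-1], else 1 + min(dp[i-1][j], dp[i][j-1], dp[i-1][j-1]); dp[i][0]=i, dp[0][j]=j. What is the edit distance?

4

   ''  b  a  c  a  c  a  c
''  0  1  2  3  4  5  6  7
 a  1  1  1  2  3  4  5  6
 c  2  2  2  1  2  3  4  5
 c  3  3  3  2  2  2  3  4
 c  4  4  4  3  3  2  3  3
 c  5  5  5  4  4  3  3  3
 a  6  6  5  5  4  4  3  4
 a  7  7  6  6  5  5  4  4
 c  8  8  7  6  6  5  5  4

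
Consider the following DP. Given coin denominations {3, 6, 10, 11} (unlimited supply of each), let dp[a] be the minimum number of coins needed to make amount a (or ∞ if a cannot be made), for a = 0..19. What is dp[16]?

 a  0  1  2  3  4  5  6  7  8  9 10 11 12 13 14 15 16 17 18 19
dp  0  -  -  1  -  -  1  -  -  2  1  1  2  2  2  3  2  2  3  3
(- denotes ∞ / unreachable)

2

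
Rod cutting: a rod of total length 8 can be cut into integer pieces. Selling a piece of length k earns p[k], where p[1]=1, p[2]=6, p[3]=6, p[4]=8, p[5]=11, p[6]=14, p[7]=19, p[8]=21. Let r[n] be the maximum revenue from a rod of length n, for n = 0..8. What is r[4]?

12

   n    0    1    2    3    4    5    6    7    8
r[n]    0    1    6    7   12   13   18   19   24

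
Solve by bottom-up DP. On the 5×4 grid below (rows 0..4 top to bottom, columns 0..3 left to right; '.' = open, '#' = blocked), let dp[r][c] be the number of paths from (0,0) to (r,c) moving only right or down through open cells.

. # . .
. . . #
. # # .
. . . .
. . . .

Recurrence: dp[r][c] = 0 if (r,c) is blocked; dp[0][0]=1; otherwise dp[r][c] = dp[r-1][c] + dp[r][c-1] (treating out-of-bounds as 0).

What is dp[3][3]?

r\c   0   1   2   3
  0   1   0   0   0
  1   1   1   1   0
  2   1   0   0   0
  3   1   1   1   1
  4   1   2   3   4

1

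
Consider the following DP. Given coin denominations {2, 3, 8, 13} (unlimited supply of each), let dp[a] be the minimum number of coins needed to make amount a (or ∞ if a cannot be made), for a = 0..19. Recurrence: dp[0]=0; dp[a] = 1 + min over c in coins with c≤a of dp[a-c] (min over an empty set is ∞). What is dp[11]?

2

 a  0  1  2  3  4  5  6  7  8  9 10 11 12 13 14 15 16 17 18 19
dp  0  -  1  1  2  2  2  3  1  3  2  2  3  1  3  2  2  3  3  3
(- denotes ∞ / unreachable)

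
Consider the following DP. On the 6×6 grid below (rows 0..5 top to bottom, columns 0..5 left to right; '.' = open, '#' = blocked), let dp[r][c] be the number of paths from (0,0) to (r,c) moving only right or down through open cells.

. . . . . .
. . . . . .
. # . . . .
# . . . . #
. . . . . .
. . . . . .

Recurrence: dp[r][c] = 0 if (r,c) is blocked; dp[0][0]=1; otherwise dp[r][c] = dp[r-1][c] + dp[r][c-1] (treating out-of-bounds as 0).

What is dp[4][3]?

r\c   0   1   2   3   4   5
  0   1   1   1   1   1   1
  1   1   2   3   4   5   6
  2   1   0   3   7  12  18
  3   0   0   3  10  22   0
  4   0   0   3  13  35  35
  5   0   0   3  16  51  86

13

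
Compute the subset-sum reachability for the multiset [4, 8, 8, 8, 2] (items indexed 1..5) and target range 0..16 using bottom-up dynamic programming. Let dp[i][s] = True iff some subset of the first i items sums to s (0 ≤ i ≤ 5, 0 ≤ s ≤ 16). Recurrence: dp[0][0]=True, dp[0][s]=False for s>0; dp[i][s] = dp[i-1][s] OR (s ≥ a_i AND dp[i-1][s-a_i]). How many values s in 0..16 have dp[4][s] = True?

i\s   0   1   2   3   4   5   6   7   8   9  10  11  12  13  14  15  16
  0   T   F   F   F   F   F   F   F   F   F   F   F   F   F   F   F   F
  1   T   F   F   F   T   F   F   F   F   F   F   F   F   F   F   F   F
  2   T   F   F   F   T   F   F   F   T   F   F   F   T   F   F   F   F
  3   T   F   F   F   T   F   F   F   T   F   F   F   T   F   F   F   T
  4   T   F   F   F   T   F   F   F   T   F   F   F   T   F   F   F   T
  5   T   F   T   F   T   F   T   F   T   F   T   F   T   F   T   F   T

5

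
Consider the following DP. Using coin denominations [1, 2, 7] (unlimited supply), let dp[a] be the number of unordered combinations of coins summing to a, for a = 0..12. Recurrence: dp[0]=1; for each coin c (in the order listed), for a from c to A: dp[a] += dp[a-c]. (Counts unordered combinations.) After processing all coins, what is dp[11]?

9

after  coin     0     1     2     3     4     5     6     7     8     9    10    11    12
          1     1     1     1     1     1     1     1     1     1     1     1     1     1
          2     1     1     2     2     3     3     4     4     5     5     6     6     7
          7     1     1     2     2     3     3     4     5     6     7     8     9    10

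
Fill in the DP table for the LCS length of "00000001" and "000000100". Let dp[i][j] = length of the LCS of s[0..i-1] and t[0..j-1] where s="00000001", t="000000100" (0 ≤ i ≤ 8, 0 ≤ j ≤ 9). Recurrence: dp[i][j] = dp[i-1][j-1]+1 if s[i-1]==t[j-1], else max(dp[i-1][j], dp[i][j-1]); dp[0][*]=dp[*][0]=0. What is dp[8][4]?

   ''  0  0  0  0  0  0  1  0  0
''  0  0  0  0  0  0  0  0  0  0
 0  0  1  1  1  1  1  1  1  1  1
 0  0  1  2  2  2  2  2  2  2  2
 0  0  1  2  3  3  3  3  3  3  3
 0  0  1  2  3  4  4  4  4  4  4
 0  0  1  2  3  4  5  5  5  5  5
 0  0  1  2  3  4  5  6  6  6  6
 0  0  1  2  3  4  5  6  6  7  7
 1  0  1  2  3  4  5  6  7  7  7

4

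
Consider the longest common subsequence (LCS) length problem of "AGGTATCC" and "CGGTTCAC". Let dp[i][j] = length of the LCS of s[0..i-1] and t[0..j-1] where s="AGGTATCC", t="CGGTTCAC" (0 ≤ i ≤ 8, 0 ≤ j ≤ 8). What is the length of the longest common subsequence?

   ''  C  G  G  T  T  C  A  C
''  0  0  0  0  0  0  0  0  0
 A  0  0  0  0  0  0  0  1  1
 G  0  0  1  1  1  1  1  1  1
 G  0  0  1  2  2  2  2  2  2
 T  0  0  1  2  3  3  3  3  3
 A  0  0  1  2  3  3  3  4  4
 T  0  0  1  2  3  4  4  4  4
 C  0  1  1  2  3  4  5  5  5
 C  0  1  1  2  3  4  5  5  6

6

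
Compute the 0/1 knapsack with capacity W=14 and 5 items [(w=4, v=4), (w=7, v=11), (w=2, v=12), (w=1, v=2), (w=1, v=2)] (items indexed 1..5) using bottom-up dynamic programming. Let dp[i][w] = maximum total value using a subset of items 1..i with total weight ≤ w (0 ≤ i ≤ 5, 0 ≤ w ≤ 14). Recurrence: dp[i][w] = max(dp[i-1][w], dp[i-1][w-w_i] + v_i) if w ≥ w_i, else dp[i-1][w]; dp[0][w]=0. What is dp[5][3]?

14

i\w   0   1   2   3   4   5   6   7   8   9  10  11  12  13  14
  0   0   0   0   0   0   0   0   0   0   0   0   0   0   0   0
  1   0   0   0   0   4   4   4   4   4   4   4   4   4   4   4
  2   0   0   0   0   4   4   4  11  11  11  11  15  15  15  15
  3   0   0  12  12  12  12  16  16  16  23  23  23  23  27  27
  4   0   2  12  14  14  14  16  18  18  23  25  25  25  27  29
  5   0   2  12  14  16  16  16  18  20  23  25  27  27  27  29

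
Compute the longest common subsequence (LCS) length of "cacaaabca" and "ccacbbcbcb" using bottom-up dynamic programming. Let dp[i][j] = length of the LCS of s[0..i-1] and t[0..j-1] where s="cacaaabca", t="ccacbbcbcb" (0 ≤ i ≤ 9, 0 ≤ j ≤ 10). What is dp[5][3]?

   ''  c  c  a  c  b  b  c  b  c  b
''  0  0  0  0  0  0  0  0  0  0  0
 c  0  1  1  1  1  1  1  1  1  1  1
 a  0  1  1  2  2  2  2  2  2  2  2
 c  0  1  2  2  3  3  3  3  3  3  3
 a  0  1  2  3  3  3  3  3  3  3  3
 a  0  1  2  3  3  3  3  3  3  3  3
 a  0  1  2  3  3  3  3  3  3  3  3
 b  0  1  2  3  3  4  4  4  4  4  4
 c  0  1  2  3  4  4  4  5  5  5  5
 a  0  1  2  3  4  4  4  5  5  5  5

3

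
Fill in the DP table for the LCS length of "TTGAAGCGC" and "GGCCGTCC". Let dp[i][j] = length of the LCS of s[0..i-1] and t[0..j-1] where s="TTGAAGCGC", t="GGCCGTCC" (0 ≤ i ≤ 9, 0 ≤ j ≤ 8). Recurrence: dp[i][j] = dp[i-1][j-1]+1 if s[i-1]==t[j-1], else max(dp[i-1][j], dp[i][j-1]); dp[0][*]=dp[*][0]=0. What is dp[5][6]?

1

   ''  G  G  C  C  G  T  C  C
''  0  0  0  0  0  0  0  0  0
 T  0  0  0  0  0  0  1  1  1
 T  0  0  0  0  0  0  1  1  1
 G  0  1  1  1  1  1  1  1  1
 A  0  1  1  1  1  1  1  1  1
 A  0  1  1  1  1  1  1  1  1
 G  0  1  2  2  2  2  2  2  2
 C  0  1  2  3  3  3  3  3  3
 G  0  1  2  3  3  4  4  4  4
 C  0  1  2  3  4  4  4  5  5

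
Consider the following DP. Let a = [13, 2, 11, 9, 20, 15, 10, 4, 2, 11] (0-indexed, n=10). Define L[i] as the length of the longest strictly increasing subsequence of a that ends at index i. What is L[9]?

   i    0    1    2    3    4    5    6    7    8    9
a[i]   13    2   11    9   20   15   10    4    2   11
L[i]    1    1    2    2    3    3    3    2    1    4

4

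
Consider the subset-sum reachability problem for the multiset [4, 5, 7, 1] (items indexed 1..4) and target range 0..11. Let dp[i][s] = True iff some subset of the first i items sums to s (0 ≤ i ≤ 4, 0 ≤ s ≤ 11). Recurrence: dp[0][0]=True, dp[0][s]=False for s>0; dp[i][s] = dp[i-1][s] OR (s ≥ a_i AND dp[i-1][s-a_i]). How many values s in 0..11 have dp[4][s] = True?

10

i\s   0   1   2   3   4   5   6   7   8   9  10  11
  0   T   F   F   F   F   F   F   F   F   F   F   F
  1   T   F   F   F   T   F   F   F   F   F   F   F
  2   T   F   F   F   T   T   F   F   F   T   F   F
  3   T   F   F   F   T   T   F   T   F   T   F   T
  4   T   T   F   F   T   T   T   T   T   T   T   T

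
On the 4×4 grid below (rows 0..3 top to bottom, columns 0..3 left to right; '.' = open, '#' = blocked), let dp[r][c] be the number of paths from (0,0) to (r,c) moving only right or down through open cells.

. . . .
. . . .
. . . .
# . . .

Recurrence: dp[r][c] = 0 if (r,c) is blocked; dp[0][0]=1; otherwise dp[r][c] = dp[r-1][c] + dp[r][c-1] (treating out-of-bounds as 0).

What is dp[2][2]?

r\c   0   1   2   3
  0   1   1   1   1
  1   1   2   3   4
  2   1   3   6  10
  3   0   3   9  19

6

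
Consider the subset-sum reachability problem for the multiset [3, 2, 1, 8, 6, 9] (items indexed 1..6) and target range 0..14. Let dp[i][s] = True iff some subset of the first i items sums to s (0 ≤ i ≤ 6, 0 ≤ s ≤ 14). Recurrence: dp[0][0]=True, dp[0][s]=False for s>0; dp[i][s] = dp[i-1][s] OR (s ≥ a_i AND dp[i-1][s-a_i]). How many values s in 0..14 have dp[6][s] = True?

i\s   0   1   2   3   4   5   6   7   8   9  10  11  12  13  14
  0   T   F   F   F   F   F   F   F   F   F   F   F   F   F   F
  1   T   F   F   T   F   F   F   F   F   F   F   F   F   F   F
  2   T   F   T   T   F   T   F   F   F   F   F   F   F   F   F
  3   T   T   T   T   T   T   T   F   F   F   F   F   F   F   F
  4   T   T   T   T   T   T   T   F   T   T   T   T   T   T   T
  5   T   T   T   T   T   T   T   T   T   T   T   T   T   T   T
  6   T   T   T   T   T   T   T   T   T   T   T   T   T   T   T

15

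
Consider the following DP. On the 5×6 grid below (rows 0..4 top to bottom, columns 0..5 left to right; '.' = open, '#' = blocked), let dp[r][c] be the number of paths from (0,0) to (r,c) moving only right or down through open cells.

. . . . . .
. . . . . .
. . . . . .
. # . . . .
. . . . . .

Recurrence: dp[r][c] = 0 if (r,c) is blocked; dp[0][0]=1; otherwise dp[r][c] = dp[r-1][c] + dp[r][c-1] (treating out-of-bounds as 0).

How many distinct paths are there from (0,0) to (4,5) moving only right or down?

106

r\c   0   1   2   3   4   5
  0   1   1   1   1   1   1
  1   1   2   3   4   5   6
  2   1   3   6  10  15  21
  3   1   0   6  16  31  52
  4   1   1   7  23  54 106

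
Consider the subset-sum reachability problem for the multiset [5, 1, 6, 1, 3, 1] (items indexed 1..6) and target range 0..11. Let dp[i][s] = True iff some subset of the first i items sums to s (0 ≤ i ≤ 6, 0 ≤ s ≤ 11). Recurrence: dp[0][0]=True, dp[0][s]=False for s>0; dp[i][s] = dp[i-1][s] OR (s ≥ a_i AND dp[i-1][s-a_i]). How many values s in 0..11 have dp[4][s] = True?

8

i\s   0   1   2   3   4   5   6   7   8   9  10  11
  0   T   F   F   F   F   F   F   F   F   F   F   F
  1   T   F   F   F   F   T   F   F   F   F   F   F
  2   T   T   F   F   F   T   T   F   F   F   F   F
  3   T   T   F   F   F   T   T   T   F   F   F   T
  4   T   T   T   F   F   T   T   T   T   F   F   T
  5   T   T   T   T   T   T   T   T   T   T   T   T
  6   T   T   T   T   T   T   T   T   T   T   T   T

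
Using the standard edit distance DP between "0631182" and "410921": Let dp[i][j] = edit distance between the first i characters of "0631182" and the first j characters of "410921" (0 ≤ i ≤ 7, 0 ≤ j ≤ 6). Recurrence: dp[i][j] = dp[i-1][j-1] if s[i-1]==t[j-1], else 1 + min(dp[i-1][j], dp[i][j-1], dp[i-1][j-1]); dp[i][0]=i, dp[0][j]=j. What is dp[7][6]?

   ''  4  1  0  9  2  1
''  0  1  2  3  4  5  6
 0  1  1  2  2  3  4  5
 6  2  2  2  3  3  4  5
 3  3  3  3  3  4  4  5
 1  4  4  3  4  4  5  4
 1  5  5  4  4  5  5  5
 8  6  6  5  5  5  6  6
 2  7  7  6  6  6  5  6

6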